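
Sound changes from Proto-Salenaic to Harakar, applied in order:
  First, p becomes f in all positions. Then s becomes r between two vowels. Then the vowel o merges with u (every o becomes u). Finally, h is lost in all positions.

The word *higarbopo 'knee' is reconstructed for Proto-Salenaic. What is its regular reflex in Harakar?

igarbufu

Harakar: start from *higarbopo.
  rule 1 (unconditioned shift): higarbopo → higarbofo
  rule 2: no change — higarbofo
  rule 3 (vowel merger): higarbofo → higarbufu
  rule 4 (h-loss): higarbufu → igarbufu
  ⇒ Harakar igarbufu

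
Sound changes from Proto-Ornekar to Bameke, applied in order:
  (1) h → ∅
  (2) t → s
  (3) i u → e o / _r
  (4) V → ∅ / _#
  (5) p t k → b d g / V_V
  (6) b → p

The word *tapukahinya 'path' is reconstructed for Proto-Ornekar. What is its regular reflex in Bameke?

Bameke: *tapukahinya
  tapukahinya → tapukainya   [h-loss]
  tapukainya → sapukainya   [unconditioned shift]
  sapukainya (rule 3 does not apply)
  sapukainya → sapukainy   [apocope]
  sapukainy → sabugainy   [intervocalic voicing]
  sabugainy → sapugainy   [unconditioned shift]
  giving Bameke sapugainy.

sapugainy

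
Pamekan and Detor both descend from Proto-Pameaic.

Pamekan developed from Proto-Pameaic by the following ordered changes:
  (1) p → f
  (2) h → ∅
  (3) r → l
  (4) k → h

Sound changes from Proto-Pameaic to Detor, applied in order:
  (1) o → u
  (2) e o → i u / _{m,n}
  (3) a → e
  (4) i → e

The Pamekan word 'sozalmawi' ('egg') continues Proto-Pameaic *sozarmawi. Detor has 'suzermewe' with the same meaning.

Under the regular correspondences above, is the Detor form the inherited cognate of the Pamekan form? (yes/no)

yes

Derive the expected Detor reflex of *sozarmawi:
Detor: *sozarmawi
  sozarmawi → suzarmawi   [vowel merger]
  suzarmawi (rule 2 does not apply)
  suzarmawi → suzermewi   [vowel merger]
  suzermewi → suzermewe   [vowel merger]
  giving Detor suzermewe.
Detor 'suzermewe' matches the regular reflex exactly, so the pair is cognate.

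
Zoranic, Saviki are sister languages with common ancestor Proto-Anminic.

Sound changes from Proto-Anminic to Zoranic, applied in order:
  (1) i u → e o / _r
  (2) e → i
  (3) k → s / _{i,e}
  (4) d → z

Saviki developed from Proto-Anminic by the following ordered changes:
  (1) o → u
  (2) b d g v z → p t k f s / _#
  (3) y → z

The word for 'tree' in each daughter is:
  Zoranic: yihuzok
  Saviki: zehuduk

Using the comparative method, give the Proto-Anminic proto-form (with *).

*yehudok

Position 1: Zoranic has y, Saviki has z. Zoranic preserves y here (none of its changes turn any other segment into y), so the proto-segment is *y.
Position 6: Zoranic has o, Saviki has u. Taking the neighbouring segments as reconstructed: Zoranic o can only go back to *o; Saviki u could go back to *o or *u — the one source consistent with every daughter is *o.
Verify the candidate proto-form against each daughter:
Zoranic: start from *yehudok.
  rule 1: no change — yehudok
  rule 2 (vowel merger): yehudok → yihudok
  rule 3: no change — yihudok
  rule 4 (unconditioned shift): yihudok → yihuzok
  ⇒ Zoranic yihuzok
Saviki: start from *yehudok.
  rule 1 (vowel merger): yehudok → yehuduk
  rule 2: no change — yehuduk
  rule 3 (unconditioned shift): yehuduk → zehuduk
  ⇒ Saviki zehuduk
No other proto-form is consistent with every reflex, so the reconstruction is *yehudok.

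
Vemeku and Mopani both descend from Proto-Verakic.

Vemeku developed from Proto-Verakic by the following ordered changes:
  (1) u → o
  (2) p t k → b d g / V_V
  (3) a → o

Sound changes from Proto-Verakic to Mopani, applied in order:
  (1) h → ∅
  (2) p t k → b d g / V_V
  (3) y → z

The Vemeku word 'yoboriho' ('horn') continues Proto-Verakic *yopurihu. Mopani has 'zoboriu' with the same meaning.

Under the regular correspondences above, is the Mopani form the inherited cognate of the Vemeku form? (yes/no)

no

Derive the expected Mopani reflex of *yopurihu:
Mopani: start from *yopurihu.
  rule 1 (h-loss): yopurihu → yopuriu
  rule 2 (intervocalic voicing): yopuriu → yoburiu
  rule 3 (unconditioned shift): yoburiu → zoburiu
  ⇒ Mopani zoburiu
The regular Mopani reflex would be 'zoburiu', but the attested form is 'zoboriu'. The correspondence is irregular, so they are not cognates (the Mopani form has a different source).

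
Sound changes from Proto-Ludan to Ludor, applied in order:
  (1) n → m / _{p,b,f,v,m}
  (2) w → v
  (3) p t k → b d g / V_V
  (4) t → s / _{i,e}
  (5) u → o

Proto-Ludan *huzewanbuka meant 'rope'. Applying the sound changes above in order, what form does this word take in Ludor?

Ludor: start from *huzewanbuka.
  rule 1 (nasal place assimilation): huzewanbuka → huzewambuka
  rule 2 (unconditioned shift): huzewambuka → huzevambuka
  rule 3 (intervocalic voicing): huzevambuka → huzevambuga
  rule 4: no change — huzevambuga
  rule 5 (vowel merger): huzevambuga → hozevamboga
  ⇒ Ludor hozevamboga

hozevamboga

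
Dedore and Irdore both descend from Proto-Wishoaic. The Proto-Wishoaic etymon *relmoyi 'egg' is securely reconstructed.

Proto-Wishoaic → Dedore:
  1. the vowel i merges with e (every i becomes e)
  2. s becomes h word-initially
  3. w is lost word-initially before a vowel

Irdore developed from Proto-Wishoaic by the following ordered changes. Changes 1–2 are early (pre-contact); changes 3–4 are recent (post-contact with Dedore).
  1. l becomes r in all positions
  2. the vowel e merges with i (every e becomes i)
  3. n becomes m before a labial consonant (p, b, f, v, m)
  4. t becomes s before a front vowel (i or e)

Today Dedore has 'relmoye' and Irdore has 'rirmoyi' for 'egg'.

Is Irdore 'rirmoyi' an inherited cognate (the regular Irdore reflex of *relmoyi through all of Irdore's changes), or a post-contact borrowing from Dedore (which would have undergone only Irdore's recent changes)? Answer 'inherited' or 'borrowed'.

If inherited, *relmoyi would pass through all of Irdore's changes:
Irdore: start from *relmoyi.
  rule 1 (unconditioned shift): relmoyi → rermoyi
  rule 2 (vowel merger): rermoyi → rirmoyi
  rule 3: no change — rirmoyi
  rule 4: no change — rirmoyi
  ⇒ Irdore rirmoyi
If borrowed from Dedore 'relmoye' after the early changes, it would undergo only the recent ones:
  rule 3 (nasal place assimilation): no change (relmoye)
  rule 4 (palatalisation): no change (relmoye)
  ⇒ as a loan: relmoye
Irdore 'rirmoyi' matches the inherited outcome exactly, so it is an inherited cognate, not a loan.

inherited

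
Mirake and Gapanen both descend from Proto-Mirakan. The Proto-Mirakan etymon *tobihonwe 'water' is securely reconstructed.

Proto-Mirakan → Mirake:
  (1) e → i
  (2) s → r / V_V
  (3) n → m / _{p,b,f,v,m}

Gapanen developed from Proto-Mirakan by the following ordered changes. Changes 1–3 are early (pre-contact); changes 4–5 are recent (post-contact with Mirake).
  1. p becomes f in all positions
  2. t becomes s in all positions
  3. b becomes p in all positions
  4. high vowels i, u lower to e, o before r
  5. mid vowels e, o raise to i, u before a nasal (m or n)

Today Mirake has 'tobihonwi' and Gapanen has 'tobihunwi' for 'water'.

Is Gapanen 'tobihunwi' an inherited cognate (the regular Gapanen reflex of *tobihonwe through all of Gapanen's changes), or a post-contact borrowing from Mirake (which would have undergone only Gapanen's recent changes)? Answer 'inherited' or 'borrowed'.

borrowed

If inherited, *tobihonwe would pass through all of Gapanen's changes:
Gapanen: start from *tobihonwe.
  rule 1: no change — tobihonwe
  rule 2 (unconditioned shift): tobihonwe → sobihonwe
  rule 3 (unconditioned shift): sobihonwe → sopihonwe
  rule 4: no change — sopihonwe
  rule 5 (pre-nasal raising): sopihonwe → sopihunwe
  ⇒ Gapanen sopihunwe
If borrowed from Mirake 'tobihonwi' after the early changes, it would undergo only the recent ones:
  rule 4 (pre-rhotic lowering): no change (tobihonwi)
  rule 5 (pre-nasal raising): tobihonwi → tobihunwi
  ⇒ as a loan: tobihunwi
Gapanen 'tobihunwi' matches the loan outcome 'tobihunwi', not the inherited 'sopihunwe' — it skipped the early Gapanen changes, so it was borrowed from Mirake.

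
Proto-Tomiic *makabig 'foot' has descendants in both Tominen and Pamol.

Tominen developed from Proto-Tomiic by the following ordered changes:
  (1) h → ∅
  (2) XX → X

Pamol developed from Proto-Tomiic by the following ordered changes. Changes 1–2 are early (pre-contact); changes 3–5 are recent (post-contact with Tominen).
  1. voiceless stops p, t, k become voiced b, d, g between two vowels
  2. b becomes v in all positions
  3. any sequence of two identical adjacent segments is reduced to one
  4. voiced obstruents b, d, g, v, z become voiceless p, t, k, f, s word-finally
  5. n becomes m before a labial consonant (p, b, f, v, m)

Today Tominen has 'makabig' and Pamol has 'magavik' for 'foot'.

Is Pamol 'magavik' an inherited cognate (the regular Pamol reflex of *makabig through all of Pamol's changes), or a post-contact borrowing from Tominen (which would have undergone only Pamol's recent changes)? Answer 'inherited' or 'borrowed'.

If inherited, *makabig would pass through all of Pamol's changes:
Pamol: *makabig
  makabig → magabig   [intervocalic voicing]
  magabig → magavig   [unconditioned shift]
  magavig (rule 3 does not apply)
  magavig → magavik   [final devoicing]
  magavik (rule 5 does not apply)
  giving Pamol magavik.
If borrowed from Tominen 'makabig' after the early changes, it would undergo only the recent ones:
  rule 3 (degemination): no change (makabig)
  rule 4 (final devoicing): makabig → makabik
  rule 5 (nasal place assimilation): no change (makabik)
  ⇒ as a loan: makabik
Pamol 'magavik' matches the inherited outcome exactly, so it is an inherited cognate, not a loan.

inherited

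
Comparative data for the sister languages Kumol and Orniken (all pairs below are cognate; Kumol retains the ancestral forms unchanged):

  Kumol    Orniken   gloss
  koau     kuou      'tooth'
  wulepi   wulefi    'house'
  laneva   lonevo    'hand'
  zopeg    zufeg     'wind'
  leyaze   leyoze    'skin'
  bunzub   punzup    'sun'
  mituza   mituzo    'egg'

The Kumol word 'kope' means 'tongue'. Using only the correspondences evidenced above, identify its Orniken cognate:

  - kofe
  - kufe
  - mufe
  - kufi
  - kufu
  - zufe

kufe

zopeg ~ zufeg — Kumol o corresponds to Orniken u after a consonant, before a labial obstruent.
zopeg ~ zufeg — Kumol p corresponds to Orniken f between vowels (before a front vowel).
Applying these to Kumol 'kope':
  kope → kupe   (o→u after a consonant, before a labial obstruent)
  kupe → kufe   (p→f between vowels (before a front vowel))
So the Orniken cognate is 'kufe'.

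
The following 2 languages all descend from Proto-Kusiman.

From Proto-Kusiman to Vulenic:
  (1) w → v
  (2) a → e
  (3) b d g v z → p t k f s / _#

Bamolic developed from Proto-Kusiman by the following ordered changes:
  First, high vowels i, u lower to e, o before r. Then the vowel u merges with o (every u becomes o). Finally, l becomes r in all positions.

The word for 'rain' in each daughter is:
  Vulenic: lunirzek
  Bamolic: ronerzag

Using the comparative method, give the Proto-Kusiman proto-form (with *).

*lunirzag

Position 7: Vulenic has e, Bamolic has a. Bamolic preserves a here (none of its changes turn any other segment into a), so the proto-segment is *a.
Position 8: Vulenic has k, Bamolic has g. Bamolic preserves g here (none of its changes turn any other segment into g), so the proto-segment is *g.
Continuing position by position gives *lunirzag; check it forward:
Vulenic: start from *lunirzag.
  rule 1: no change — lunirzag
  rule 2 (vowel merger): lunirzag → lunirzeg
  rule 3 (final devoicing): lunirzeg → lunirzek
  ⇒ Vulenic lunirzek
Bamolic: *lunirzag
  lunirzag → lunerzag   [pre-rhotic lowering]
  lunerzag → lonerzag   [vowel merger]
  lonerzag → ronerzag   [unconditioned shift]
  giving Bamolic ronerzag.
*lunirzag is the unique common source.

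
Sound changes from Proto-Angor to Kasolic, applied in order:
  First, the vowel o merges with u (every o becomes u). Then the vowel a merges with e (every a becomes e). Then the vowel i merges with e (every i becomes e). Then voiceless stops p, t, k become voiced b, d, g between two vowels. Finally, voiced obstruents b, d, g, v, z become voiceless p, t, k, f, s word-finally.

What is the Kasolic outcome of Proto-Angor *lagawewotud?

Kasolic: start from *lagawewotud.
  rule 1 (vowel merger): lagawewotud → lagawewutud
  rule 2 (vowel merger): lagawewutud → legewewutud
  rule 3: no change — legewewutud
  rule 4 (intervocalic voicing): legewewutud → legewewudud
  rule 5 (final devoicing): legewewudud → legewewudut
  ⇒ Kasolic legewewudut

legewewudut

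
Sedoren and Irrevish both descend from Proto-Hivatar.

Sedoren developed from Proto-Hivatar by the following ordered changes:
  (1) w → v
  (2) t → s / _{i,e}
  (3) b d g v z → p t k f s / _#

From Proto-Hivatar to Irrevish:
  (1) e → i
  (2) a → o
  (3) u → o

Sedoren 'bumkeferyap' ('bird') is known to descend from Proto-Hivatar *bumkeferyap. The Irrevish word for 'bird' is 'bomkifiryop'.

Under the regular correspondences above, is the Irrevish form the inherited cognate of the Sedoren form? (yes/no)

yes

Derive the expected Irrevish reflex of *bumkeferyap:
Irrevish: *bumkeferyap > bumkifiryap > bumkifiryop > bomkifiryop  (by vowel merger, vowel merger, vowel merger)
Irrevish 'bomkifiryop' matches the regular reflex exactly, so the pair is cognate.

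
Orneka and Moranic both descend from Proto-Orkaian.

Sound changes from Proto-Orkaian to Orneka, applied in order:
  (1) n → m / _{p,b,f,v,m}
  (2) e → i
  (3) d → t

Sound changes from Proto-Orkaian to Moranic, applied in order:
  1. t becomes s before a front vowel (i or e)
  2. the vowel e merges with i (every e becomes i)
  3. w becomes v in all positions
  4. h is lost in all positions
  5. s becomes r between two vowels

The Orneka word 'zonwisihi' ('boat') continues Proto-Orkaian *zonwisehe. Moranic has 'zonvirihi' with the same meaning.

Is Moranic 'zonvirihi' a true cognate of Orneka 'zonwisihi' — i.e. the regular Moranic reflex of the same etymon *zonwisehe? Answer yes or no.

Derive the expected Moranic reflex of *zonwisehe:
Moranic: start from *zonwisehe.
  rule 1: no change — zonwisehe
  rule 2 (vowel merger): zonwisehe → zonwisihi
  rule 3 (unconditioned shift): zonwisihi → zonvisihi
  rule 4 (h-loss): zonvisihi → zonvisii
  rule 5 (rhotacism): zonvisii → zonvirii
  ⇒ Moranic zonvirii
The regular Moranic reflex would be 'zonvirii', but the attested form is 'zonvirihi'. The correspondence is irregular, so they are not cognates (the Moranic form has a different source).

no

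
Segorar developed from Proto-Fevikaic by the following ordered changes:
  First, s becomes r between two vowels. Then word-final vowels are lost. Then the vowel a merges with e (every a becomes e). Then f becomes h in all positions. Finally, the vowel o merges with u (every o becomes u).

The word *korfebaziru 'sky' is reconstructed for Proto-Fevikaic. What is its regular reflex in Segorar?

Segorar: *korfebaziru
  korfebaziru (rule 1 does not apply)
  korfebaziru → korfebazir   [apocope]
  korfebazir → korfebezir   [vowel merger]
  korfebezir → korhebezir   [unconditioned shift]
  korhebezir → kurhebezir   [vowel merger]
  giving Segorar kurhebezir.

kurhebezir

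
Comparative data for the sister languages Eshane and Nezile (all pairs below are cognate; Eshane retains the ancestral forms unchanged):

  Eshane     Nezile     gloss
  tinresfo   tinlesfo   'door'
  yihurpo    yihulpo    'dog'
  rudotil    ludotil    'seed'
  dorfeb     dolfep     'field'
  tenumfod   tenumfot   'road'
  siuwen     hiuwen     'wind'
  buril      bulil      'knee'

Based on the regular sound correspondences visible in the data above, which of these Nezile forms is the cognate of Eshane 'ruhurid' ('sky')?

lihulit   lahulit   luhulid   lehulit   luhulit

rudotil ~ ludotil — Eshane r corresponds to Nezile l word-initially before a back vowel.
buril ~ bulil — Eshane r corresponds to Nezile l between vowels (before a front vowel).
tenumfod ~ tenumfot — Eshane d corresponds to Nezile t word-finally.
Applying these to Eshane 'ruhurid':
  ruhurid → luhurid   (r→l word-initially before a back vowel)
  luhurid → luhulid   (r→l between vowels (before a front vowel))
  luhulid → luhulit   (d→t word-finally)
So the Nezile cognate is 'luhulit'.

luhulit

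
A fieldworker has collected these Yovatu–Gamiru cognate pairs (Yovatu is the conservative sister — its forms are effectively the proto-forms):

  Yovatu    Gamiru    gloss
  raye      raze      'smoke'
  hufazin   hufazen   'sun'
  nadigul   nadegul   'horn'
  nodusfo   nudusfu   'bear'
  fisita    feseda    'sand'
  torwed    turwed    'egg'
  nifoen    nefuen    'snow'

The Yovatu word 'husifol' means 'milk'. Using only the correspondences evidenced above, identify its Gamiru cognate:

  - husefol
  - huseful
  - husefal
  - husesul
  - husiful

nifoen ~ nefuen — Yovatu i corresponds to Gamiru e after a consonant, before a labial obstruent.
nodusfo ~ nudusfu — Yovatu o corresponds to Gamiru u after a consonant, before a consonant other than r, m, n, p, b, f, v.
Applying these to Yovatu 'husifol':
  husifol → husefol   (i→e after a consonant, before a labial obstruent)
  husefol → huseful   (o→u after a consonant, before a consonant other than r, m, n, p, b, f, v)
So the Gamiru cognate is 'huseful'.

huseful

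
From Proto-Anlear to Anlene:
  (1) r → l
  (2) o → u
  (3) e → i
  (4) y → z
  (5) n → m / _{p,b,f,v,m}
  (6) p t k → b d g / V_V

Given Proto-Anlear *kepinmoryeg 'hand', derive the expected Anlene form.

Anlene: *kepinmoryeg
  kepinmoryeg → kepinmolyeg   [unconditioned shift]
  kepinmolyeg → kepinmulyeg   [vowel merger]
  kepinmulyeg → kipinmulyig   [vowel merger]
  kipinmulyig → kipinmulzig   [unconditioned shift]
  kipinmulzig → kipimmulzig   [nasal place assimilation]
  kipimmulzig → kibimmulzig   [intervocalic voicing]
  giving Anlene kibimmulzig.

kibimmulzig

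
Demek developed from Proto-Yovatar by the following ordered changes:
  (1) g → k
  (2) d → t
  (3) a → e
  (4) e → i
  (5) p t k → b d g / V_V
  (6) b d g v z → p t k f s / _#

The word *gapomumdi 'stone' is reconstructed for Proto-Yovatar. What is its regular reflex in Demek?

Demek: *gapomumdi
  gapomumdi → kapomumdi   [unconditioned shift]
  kapomumdi → kapomumti   [unconditioned shift]
  kapomumti → kepomumti   [vowel merger]
  kepomumti → kipomumti   [vowel merger]
  kipomumti → kibomumti   [intervocalic voicing]
  kibomumti (rule 6 does not apply)
  giving Demek kibomumti.

kibomumti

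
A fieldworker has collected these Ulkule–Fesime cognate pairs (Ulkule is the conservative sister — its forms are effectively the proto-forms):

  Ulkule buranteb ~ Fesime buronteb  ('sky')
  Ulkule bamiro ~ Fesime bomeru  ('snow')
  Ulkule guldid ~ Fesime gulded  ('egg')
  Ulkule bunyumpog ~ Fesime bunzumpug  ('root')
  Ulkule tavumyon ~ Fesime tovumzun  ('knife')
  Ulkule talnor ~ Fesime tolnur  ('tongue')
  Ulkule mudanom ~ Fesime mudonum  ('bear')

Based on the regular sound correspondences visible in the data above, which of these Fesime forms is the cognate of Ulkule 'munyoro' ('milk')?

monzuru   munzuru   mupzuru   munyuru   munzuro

tavumyon ~ tovumzun — Ulkule y corresponds to Fesime z after a consonant, before a back vowel.
talnor ~ tolnur — Ulkule o corresponds to Fesime u after a consonant, before r.
bamiro ~ bomeru — Ulkule o corresponds to Fesime u word-finally.
Applying these to Ulkule 'munyoro':
  munyoro → munzoro   (y→z after a consonant, before a back vowel)
  munzoro → munzuro   (o→u after a consonant, before r)
  munzuro → munzuru   (o→u word-finally)
So the Fesime cognate is 'munzuru'.

munzuru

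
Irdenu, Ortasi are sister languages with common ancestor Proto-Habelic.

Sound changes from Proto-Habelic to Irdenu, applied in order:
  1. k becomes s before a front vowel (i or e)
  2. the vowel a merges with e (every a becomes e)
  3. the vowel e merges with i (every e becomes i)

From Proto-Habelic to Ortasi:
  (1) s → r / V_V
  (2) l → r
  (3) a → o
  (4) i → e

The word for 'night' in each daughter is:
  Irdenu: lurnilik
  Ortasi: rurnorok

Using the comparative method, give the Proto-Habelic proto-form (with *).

*lurnalak

Position 5: Irdenu has i, Ortasi has o. Taking the neighbouring segments as reconstructed: Irdenu i could go back to *a or *e or *i; Ortasi o could go back to *a or *o — the one source consistent with every daughter is *a.
Position 7: Irdenu has i, Ortasi has o. Taking the neighbouring segments as reconstructed: Irdenu i could go back to *a or *e or *i; Ortasi o could go back to *a or *o — the one source consistent with every daughter is *a.
This points to *lurnalak. Verify forward in each daughter:
Irdenu: *lurnalak
  lurnalak (rule 1 does not apply)
  lurnalak → lurnelek   [vowel merger]
  lurnelek → lurnilik   [vowel merger]
  giving Irdenu lurnilik.
Ortasi: start from *lurnalak.
  rule 1: no change — lurnalak
  rule 2 (unconditioned shift): lurnalak → rurnarak
  rule 3 (vowel merger): rurnarak → rurnorok
  rule 4: no change — rurnorok
  ⇒ Ortasi rurnorok
No other proto-form is consistent with every reflex, so the reconstruction is *lurnalak.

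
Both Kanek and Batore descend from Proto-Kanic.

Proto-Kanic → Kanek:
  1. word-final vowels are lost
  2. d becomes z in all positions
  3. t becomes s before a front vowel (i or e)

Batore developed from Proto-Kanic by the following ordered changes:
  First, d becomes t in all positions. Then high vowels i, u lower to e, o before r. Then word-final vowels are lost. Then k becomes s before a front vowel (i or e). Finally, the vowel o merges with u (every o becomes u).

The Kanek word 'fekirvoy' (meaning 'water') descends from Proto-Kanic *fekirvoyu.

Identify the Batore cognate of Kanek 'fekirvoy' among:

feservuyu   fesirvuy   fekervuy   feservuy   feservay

Batore: *fekirvoyu > fekervoyu > fekervoy > feservoy > feservuy  (by pre-rhotic lowering, apocope, palatalisation, vowel merger)

feservuy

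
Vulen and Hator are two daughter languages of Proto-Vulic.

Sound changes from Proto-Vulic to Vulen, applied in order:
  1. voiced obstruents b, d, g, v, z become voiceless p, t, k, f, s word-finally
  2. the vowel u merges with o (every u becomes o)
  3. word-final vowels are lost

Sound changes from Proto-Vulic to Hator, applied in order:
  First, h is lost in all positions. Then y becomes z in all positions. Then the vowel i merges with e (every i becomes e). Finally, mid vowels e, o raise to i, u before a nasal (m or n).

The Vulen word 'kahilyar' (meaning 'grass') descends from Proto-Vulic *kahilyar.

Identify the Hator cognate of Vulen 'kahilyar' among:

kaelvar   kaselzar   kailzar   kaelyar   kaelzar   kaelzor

kaelzar

Hator: start from *kahilyar.
  rule 1 (h-loss): kahilyar → kailyar
  rule 2 (unconditioned shift): kailyar → kailzar
  rule 3 (vowel merger): kailzar → kaelzar
  rule 4: no change — kaelzar
  ⇒ Hator kaelzar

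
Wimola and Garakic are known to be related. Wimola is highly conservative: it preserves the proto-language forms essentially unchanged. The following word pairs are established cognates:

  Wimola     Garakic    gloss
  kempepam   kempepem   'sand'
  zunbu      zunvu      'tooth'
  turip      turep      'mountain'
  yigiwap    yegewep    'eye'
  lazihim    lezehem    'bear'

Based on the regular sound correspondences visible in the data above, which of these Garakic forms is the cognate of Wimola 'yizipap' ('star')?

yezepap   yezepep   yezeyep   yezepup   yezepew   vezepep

yezepep

yigiwap ~ yegewep, lazihim ~ lezehem — Wimola i corresponds to Garakic e after a consonant, before a consonant other than r, m, n, p, b, f, v.
turip ~ turep — Wimola i corresponds to Garakic e after a consonant, before a labial obstruent.
yigiwap ~ yegewep — Wimola a corresponds to Garakic e after a consonant, before a labial obstruent.
Applying these to Wimola 'yizipap':
  yizipap → yezipap   (i→e after a consonant, before a consonant other than r, m, n, p, b, f, v)
  yezipap → yezepap   (i→e after a consonant, before a labial obstruent)
  yezepap → yezepep   (a→e after a consonant, before a labial obstruent)
So the Garakic cognate is 'yezepep'.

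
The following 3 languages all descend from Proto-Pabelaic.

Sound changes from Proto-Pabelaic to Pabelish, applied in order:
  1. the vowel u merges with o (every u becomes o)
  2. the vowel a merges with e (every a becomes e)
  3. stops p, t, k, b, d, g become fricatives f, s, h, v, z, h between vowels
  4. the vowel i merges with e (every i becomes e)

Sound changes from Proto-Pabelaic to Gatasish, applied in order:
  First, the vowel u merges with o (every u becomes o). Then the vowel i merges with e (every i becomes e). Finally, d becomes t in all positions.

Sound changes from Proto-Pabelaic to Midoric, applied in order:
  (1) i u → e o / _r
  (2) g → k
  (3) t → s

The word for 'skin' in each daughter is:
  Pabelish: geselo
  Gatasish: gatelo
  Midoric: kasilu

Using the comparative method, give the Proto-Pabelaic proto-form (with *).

*gatilu

Position 6: Pabelish has o, Gatasish has o, Midoric has u. Midoric preserves u here (none of its changes turn any other segment into u), so the proto-segment is *u.
Position 1: Pabelish has g, Gatasish has g, Midoric has k. Pabelish preserves g here (none of its changes turn any other segment into g), so the proto-segment is *g.
Position 4: Pabelish has e, Gatasish has e, Midoric has i. Midoric preserves i here (none of its changes turn any other segment into i), so the proto-segment is *i.
This points to *gatilu. Verify forward in each daughter:
Pabelish: start from *gatilu.
  rule 1 (vowel merger): gatilu → gatilo
  rule 2 (vowel merger): gatilo → getilo
  rule 3 (intervocalic lenition): getilo → gesilo
  rule 4 (vowel merger): gesilo → geselo
  ⇒ Pabelish geselo
Gatasish: *gatilu > gatilo > gatelo  (by vowel merger, vowel merger)
Midoric: *gatilu
  gatilu (rule 1 does not apply)
  gatilu → katilu   [unconditioned shift]
  katilu → kasilu   [unconditioned shift]
  giving Midoric kasilu.
No other proto-form is consistent with every reflex, so the reconstruction is *gatilu.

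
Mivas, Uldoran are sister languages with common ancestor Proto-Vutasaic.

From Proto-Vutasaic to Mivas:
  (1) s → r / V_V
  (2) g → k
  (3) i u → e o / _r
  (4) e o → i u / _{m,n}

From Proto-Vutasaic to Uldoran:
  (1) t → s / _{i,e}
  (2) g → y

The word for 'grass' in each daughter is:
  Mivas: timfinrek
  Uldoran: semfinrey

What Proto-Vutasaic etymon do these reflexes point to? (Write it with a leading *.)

*temfinreg

Position 9: Mivas has k, Uldoran has y. Taking the neighbouring segments as reconstructed: Mivas k could go back to *k or *g; Uldoran y could go back to *g or *y — the one source consistent with every daughter is *g.
Position 1: Mivas has t, Uldoran has s. Mivas preserves t here (none of its changes turn any other segment into t), so the proto-segment is *t.
Position 2: Mivas has i, Uldoran has e. Uldoran preserves e here (none of its changes turn any other segment into e), so the proto-segment is *e.
Verify the candidate proto-form against each daughter:
Mivas: *temfinreg > temfinrek > timfinrek  (by unconditioned shift, pre-nasal raising)
Uldoran: *temfinreg
  temfinreg → semfinreg   [palatalisation]
  semfinreg → semfinrey   [unconditioned shift]
  giving Uldoran semfinrey.
*temfinreg is the unique common source.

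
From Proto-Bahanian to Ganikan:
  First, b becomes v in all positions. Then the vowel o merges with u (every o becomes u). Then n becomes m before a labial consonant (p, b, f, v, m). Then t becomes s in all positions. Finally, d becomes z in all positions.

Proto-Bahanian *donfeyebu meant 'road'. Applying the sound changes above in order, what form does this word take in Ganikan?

Ganikan: start from *donfeyebu.
  rule 1 (unconditioned shift): donfeyebu → donfeyevu
  rule 2 (vowel merger): donfeyevu → dunfeyevu
  rule 3 (nasal place assimilation): dunfeyevu → dumfeyevu
  rule 4: no change — dumfeyevu
  rule 5 (unconditioned shift): dumfeyevu → zumfeyevu
  ⇒ Ganikan zumfeyevu

zumfeyevu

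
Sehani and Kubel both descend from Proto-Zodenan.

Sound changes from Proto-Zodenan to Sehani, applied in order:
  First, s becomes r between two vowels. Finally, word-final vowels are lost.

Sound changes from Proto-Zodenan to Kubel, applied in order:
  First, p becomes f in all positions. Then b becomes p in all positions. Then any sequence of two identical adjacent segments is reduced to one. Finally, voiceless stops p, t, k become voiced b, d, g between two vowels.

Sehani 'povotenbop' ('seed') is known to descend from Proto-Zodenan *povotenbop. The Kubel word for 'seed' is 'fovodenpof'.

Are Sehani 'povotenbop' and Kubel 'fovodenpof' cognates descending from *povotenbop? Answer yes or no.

Derive the expected Kubel reflex of *povotenbop:
Kubel: start from *povotenbop.
  rule 1 (unconditioned shift): povotenbop → fovotenbof
  rule 2 (unconditioned shift): fovotenbof → fovotenpof
  rule 3: no change — fovotenpof
  rule 4 (intervocalic voicing): fovotenpof → fovodenpof
  ⇒ Kubel fovodenpof
Kubel 'fovodenpof' matches the regular reflex exactly, so the pair is cognate.

yes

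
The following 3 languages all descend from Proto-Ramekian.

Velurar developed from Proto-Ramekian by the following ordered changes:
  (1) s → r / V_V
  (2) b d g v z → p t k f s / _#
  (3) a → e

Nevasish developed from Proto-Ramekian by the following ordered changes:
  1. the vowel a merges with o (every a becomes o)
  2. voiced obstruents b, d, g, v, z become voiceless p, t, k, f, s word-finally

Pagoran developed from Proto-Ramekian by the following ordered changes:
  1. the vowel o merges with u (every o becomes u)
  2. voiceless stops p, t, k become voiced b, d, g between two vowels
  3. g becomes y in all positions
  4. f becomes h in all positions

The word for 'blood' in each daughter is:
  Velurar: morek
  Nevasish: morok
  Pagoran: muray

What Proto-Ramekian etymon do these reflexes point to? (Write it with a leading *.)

Position 4: Velurar has e, Nevasish has o, Pagoran has a. Pagoran preserves a here (none of its changes turn any other segment into a), so the proto-segment is *a.
Position 2: Velurar has o, Nevasish has o, Pagoran has u. Velurar preserves o here (none of its changes turn any other segment into o), so the proto-segment is *o.
Verify the candidate proto-form against each daughter:
Velurar: *morag > morak > morek  (by final devoicing, vowel merger)
Nevasish: start from *morag.
  rule 1 (vowel merger): morag → morog
  rule 2 (final devoicing): morog → morok
  ⇒ Nevasish morok
Pagoran: *morag > murag > muray  (by vowel merger, unconditioned shift)
*morag is the unique common source.

*morag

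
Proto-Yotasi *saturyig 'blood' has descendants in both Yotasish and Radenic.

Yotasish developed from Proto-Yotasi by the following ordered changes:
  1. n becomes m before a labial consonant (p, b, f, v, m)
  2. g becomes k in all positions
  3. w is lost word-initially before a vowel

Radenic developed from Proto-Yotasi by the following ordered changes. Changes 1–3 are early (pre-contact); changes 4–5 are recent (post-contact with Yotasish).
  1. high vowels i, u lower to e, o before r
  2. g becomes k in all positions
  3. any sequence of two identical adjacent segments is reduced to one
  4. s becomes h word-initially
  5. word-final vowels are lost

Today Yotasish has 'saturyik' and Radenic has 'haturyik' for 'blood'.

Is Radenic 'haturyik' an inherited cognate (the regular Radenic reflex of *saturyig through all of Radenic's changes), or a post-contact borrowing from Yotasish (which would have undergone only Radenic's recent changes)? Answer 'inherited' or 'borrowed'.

borrowed

If inherited, *saturyig would pass through all of Radenic's changes:
Radenic: *saturyig
  saturyig → satoryig   [pre-rhotic lowering]
  satoryig → satoryik   [unconditioned shift]
  satoryik (rule 3 does not apply)
  satoryik → hatoryik   [debuccalisation]
  hatoryik (rule 5 does not apply)
  giving Radenic hatoryik.
If borrowed from Yotasish 'saturyik' after the early changes, it would undergo only the recent ones:
  rule 4 (debuccalisation): saturyik → haturyik
  rule 5 (apocope): no change (haturyik)
  ⇒ as a loan: haturyik
Radenic 'haturyik' matches the loan outcome 'haturyik', not the inherited 'hatoryik' — it skipped the early Radenic changes, so it was borrowed from Yotasish.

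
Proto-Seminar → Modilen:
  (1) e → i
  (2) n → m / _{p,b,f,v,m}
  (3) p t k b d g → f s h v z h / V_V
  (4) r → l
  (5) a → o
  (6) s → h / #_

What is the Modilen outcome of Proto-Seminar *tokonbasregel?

tohomboslihil

Modilen: *tokonbasregel
  tokonbasregel → tokonbasrigil   [vowel merger]
  tokonbasrigil → tokombasrigil   [nasal place assimilation]
  tokombasrigil → tohombasrihil   [intervocalic lenition]
  tohombasrihil → tohombaslihil   [unconditioned shift]
  tohombaslihil → tohomboslihil   [vowel merger]
  tohomboslihil (rule 6 does not apply)
  giving Modilen tohomboslihil.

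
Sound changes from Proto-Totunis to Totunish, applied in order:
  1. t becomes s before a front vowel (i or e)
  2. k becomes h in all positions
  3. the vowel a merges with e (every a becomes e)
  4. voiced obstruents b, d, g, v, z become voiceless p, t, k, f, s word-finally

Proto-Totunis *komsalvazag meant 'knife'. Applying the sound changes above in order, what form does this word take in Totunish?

homselvezek

Totunish: *komsalvazag
  komsalvazag (rule 1 does not apply)
  komsalvazag → homsalvazag   [unconditioned shift]
  homsalvazag → homselvezeg   [vowel merger]
  homselvezeg → homselvezek   [final devoicing]
  giving Totunish homselvezek.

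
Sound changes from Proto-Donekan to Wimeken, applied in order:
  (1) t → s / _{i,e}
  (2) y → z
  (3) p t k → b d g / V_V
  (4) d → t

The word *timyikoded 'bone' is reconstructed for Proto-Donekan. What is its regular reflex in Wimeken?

Wimeken: start from *timyikoded.
  rule 1 (palatalisation): timyikoded → simyikoded
  rule 2 (unconditioned shift): simyikoded → simzikoded
  rule 3 (intervocalic voicing): simzikoded → simzigoded
  rule 4 (unconditioned shift): simzigoded → simzigotet
  ⇒ Wimeken simzigotet

simzigotet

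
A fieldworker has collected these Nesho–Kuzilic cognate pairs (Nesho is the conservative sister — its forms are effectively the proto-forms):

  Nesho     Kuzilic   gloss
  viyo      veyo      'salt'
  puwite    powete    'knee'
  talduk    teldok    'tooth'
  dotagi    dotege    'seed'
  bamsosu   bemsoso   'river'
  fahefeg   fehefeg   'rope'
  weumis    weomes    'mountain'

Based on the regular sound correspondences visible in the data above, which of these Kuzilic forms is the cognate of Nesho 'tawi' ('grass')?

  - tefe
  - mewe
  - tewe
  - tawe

tewe

talduk ~ teldok, dotagi ~ dotege — Nesho a corresponds to Kuzilic e after a consonant, before a consonant other than r, m, n, p, b, f, v.
dotagi ~ dotege — Nesho i corresponds to Kuzilic e word-finally.
Applying these to Nesho 'tawi':
  tawi → tewi   (a→e after a consonant, before a consonant other than r, m, n, p, b, f, v)
  tewi → tewe   (i→e word-finally)
So the Kuzilic cognate is 'tewe'.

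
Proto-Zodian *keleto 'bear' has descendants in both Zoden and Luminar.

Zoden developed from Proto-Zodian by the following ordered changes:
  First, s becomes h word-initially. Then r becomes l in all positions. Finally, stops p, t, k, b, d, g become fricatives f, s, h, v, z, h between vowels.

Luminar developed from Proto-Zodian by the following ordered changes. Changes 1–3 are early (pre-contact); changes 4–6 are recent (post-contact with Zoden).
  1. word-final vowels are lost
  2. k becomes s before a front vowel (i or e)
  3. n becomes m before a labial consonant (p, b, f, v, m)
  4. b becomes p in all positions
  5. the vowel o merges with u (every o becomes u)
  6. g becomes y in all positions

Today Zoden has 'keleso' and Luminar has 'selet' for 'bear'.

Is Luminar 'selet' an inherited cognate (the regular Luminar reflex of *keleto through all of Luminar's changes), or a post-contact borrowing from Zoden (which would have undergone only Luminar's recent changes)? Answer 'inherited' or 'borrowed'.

inherited

If inherited, *keleto would pass through all of Luminar's changes:
Luminar: start from *keleto.
  rule 1 (apocope): keleto → kelet
  rule 2 (palatalisation): kelet → selet
  rule 3: no change — selet
  rule 4: no change — selet
  rule 5: no change — selet
  rule 6: no change — selet
  ⇒ Luminar selet
If borrowed from Zoden 'keleso' after the early changes, it would undergo only the recent ones:
  rule 4 (unconditioned shift): no change (keleso)
  rule 5 (vowel merger): keleso → kelesu
  rule 6 (unconditioned shift): no change (kelesu)
  ⇒ as a loan: kelesu
Luminar 'selet' matches the inherited outcome exactly, so it is an inherited cognate, not a loan.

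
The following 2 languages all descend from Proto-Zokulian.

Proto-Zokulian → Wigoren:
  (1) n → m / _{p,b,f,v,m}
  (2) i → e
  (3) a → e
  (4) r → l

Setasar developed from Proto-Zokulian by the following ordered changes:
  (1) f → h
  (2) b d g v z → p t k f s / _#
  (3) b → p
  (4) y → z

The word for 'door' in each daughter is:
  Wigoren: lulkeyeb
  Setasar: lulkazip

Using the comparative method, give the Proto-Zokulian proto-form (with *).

Position 8: Wigoren has b, Setasar has p. Wigoren preserves b here (none of its changes turn any other segment into b), so the proto-segment is *b.
Position 7: Wigoren has e, Setasar has i. Setasar preserves i here (none of its changes turn any other segment into i), so the proto-segment is *i.
This points to *lulkayib. Verify forward in each daughter:
Wigoren: start from *lulkayib.
  rule 1: no change — lulkayib
  rule 2 (vowel merger): lulkayib → lulkayeb
  rule 3 (vowel merger): lulkayeb → lulkeyeb
  rule 4: no change — lulkeyeb
  ⇒ Wigoren lulkeyeb
Setasar: start from *lulkayib.
  rule 1: no change — lulkayib
  rule 2 (final devoicing): lulkayib → lulkayip
  rule 3: no change — lulkayip
  rule 4 (unconditioned shift): lulkayip → lulkazip
  ⇒ Setasar lulkazip
No other proto-form is consistent with every reflex, so the reconstruction is *lulkayib.

*lulkayib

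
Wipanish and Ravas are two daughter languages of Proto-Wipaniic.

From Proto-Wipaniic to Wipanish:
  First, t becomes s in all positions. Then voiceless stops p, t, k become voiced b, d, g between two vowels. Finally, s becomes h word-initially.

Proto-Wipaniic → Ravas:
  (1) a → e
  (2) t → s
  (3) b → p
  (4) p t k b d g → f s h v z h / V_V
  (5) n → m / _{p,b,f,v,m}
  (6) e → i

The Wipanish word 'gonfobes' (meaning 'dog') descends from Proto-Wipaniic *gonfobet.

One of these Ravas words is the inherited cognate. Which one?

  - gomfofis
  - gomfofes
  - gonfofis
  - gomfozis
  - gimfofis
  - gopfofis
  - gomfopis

gomfofis

Ravas: *gonfobet
  gonfobet (rule 1 does not apply)
  gonfobet → gonfobes   [unconditioned shift]
  gonfobes → gonfopes   [unconditioned shift]
  gonfopes → gonfofes   [intervocalic lenition]
  gonfofes → gomfofes   [nasal place assimilation]
  gomfofes → gomfofis   [vowel merger]
  giving Ravas gomfofis.
Only 'gomfofis' matches the regular Ravas development of *gonfobet.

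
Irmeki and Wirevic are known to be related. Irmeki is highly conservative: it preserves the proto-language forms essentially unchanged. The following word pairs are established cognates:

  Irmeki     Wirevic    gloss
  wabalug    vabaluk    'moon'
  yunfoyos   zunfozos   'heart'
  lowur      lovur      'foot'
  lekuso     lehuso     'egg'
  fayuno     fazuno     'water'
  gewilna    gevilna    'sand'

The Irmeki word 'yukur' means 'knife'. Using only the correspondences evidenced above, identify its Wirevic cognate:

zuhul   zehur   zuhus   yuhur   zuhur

zuhur

yunfoyos ~ zunfozos — Irmeki y corresponds to Wirevic z word-initially before a back vowel.
lekuso ~ lehuso — Irmeki k corresponds to Wirevic h between vowels (before a back vowel).
Applying these to Irmeki 'yukur':
  yukur → zukur   (y→z word-initially before a back vowel)
  zukur → zuhur   (k→h between vowels (before a back vowel))
So the Wirevic cognate is 'zuhur'.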